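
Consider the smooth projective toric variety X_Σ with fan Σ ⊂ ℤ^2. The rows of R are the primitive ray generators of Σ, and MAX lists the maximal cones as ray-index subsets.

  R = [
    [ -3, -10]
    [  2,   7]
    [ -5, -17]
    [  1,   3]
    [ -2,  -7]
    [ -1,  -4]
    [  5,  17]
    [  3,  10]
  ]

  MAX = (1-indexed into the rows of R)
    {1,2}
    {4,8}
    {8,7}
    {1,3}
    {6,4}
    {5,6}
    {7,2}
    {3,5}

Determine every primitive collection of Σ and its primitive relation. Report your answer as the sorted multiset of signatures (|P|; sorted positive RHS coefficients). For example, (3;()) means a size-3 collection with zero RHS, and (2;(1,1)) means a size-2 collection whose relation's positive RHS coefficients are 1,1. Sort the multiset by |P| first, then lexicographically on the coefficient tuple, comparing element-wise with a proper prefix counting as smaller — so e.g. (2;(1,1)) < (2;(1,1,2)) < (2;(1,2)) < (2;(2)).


Δ(Σ) — 8 vertices, 20 min non-faces:

  P = {1,8}:  v_{1} + v_{8} = 0  so sig = (2;())
  P = {2,5}:  v_{2} + v_{5} = 0  so sig = (2;())
  P = {3,7}:  v_{3} + v_{7} = 0  so sig = (2;())
  P = {1,4}:  v_{1} + v_{4} = v_{5}  so sig = (2;(1))
  P = {1,5}:  v_{1} + v_{5} = v_{3}  so sig = (2;(1))
  P = {1,7}:  v_{1} + v_{7} = v_{2}  so sig = (2;(1))
  P = {2,3}:  v_{2} + v_{3} = v_{1}  so sig = (2;(1))
  P = {2,4}:  v_{2} + v_{4} = v_{8}  so sig = (2;(1))
  P = {2,6}:  v_{2} + v_{6} = v_{4}  so sig = (2;(1))
  P = {2,8}:  v_{2} + v_{8} = v_{7}  so sig = (2;(1))
  P = {3,8}:  v_{3} + v_{8} = v_{5}  so sig = (2;(1))
  P = {4,5}:  v_{4} + v_{5} = v_{6}  so sig = (2;(1))
  P = {5,7}:  v_{5} + v_{7} = v_{8}  so sig = (2;(1))
  P = {5,8}:  v_{5} + v_{8} = v_{4}  so sig = (2;(1))
  P = {6,7}:  v_{6} + v_{7} = v_{4} + v_{8}  so sig = (2;(1,1))
  P = {1,6}:  v_{1} + v_{6} = 2·v_{5}  so sig = (2;(2))
  P = {3,4}:  v_{3} + v_{4} = 2·v_{5}  so sig = (2;(2))
  P = {4,7}:  v_{4} + v_{7} = 2·v_{8}  so sig = (2;(2))
  P = {6,8}:  v_{6} + v_{8} = 2·v_{4}  so sig = (2;(2))
  P = {3,6}:  v_{3} + v_{6} = 3·v_{5}  so sig = (2;(3))

Sorted signature multiset PRS(X):
{ (2;()) ×3,  (2;(1)) ×11,  (2;(1,1)),  (2;(2)) ×4,  (2;(3)) }


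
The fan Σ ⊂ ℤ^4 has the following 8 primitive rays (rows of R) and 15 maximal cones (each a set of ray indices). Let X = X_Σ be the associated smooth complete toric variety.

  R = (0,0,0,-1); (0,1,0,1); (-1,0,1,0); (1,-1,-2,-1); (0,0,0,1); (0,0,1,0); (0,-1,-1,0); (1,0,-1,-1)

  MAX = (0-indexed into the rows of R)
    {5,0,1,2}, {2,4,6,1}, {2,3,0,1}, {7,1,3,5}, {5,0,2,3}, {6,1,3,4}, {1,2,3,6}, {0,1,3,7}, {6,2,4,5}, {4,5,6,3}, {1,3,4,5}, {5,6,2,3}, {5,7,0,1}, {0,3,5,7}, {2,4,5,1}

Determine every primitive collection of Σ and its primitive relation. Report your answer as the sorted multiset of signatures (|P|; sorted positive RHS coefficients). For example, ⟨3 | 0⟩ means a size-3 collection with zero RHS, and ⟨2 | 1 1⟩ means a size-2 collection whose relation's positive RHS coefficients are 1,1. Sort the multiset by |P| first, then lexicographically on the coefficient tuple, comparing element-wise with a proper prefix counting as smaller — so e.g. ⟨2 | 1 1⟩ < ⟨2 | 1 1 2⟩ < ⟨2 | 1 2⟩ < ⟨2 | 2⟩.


Σ has 9 primitive collections:

  {0,4}:  v_{0} + v_{4} = 0  so sig = ⟨2 | 0⟩
  {2,7}:  v_{2} + v_{7} = v_{0}  so sig = ⟨2 | 1⟩
  {6,7}:  v_{6} + v_{7} = v_{3}  so sig = ⟨2 | 1⟩
  {0,6}:  v_{0} + v_{6} = v_{2} + v_{3}  so sig = ⟨2 | 1 1⟩
  {4,7}:  v_{4} + v_{7} = v_{1} + v_{3} + v_{5}  so sig = ⟨2 | 1 1 1⟩
  {1,5,6}:  v_{1} + v_{5} + v_{6} = v_{4}  so sig = ⟨3 | 1⟩
  {2,3,4}:  v_{2} + v_{3} + v_{4} = v_{6}  so sig = ⟨3 | 1⟩
  {1,2,3,5}:  v_{1} + v_{2} + v_{3} + v_{5} = 0  so sig = ⟨4 | 0⟩
  {0,1,3,5}:  v_{0} + v_{1} + v_{3} + v_{5} = v_{7}  so sig = ⟨4 | 1⟩

so the primitive-relation signature multiset is
    |P|=2: 5 collections, coeffs (), (1), (1), (1,1), (1,1,1)
    |P|=3: 2 collections, coeffs (1), (1)
    |P|=4: 2 collections, coeffs (), (1)


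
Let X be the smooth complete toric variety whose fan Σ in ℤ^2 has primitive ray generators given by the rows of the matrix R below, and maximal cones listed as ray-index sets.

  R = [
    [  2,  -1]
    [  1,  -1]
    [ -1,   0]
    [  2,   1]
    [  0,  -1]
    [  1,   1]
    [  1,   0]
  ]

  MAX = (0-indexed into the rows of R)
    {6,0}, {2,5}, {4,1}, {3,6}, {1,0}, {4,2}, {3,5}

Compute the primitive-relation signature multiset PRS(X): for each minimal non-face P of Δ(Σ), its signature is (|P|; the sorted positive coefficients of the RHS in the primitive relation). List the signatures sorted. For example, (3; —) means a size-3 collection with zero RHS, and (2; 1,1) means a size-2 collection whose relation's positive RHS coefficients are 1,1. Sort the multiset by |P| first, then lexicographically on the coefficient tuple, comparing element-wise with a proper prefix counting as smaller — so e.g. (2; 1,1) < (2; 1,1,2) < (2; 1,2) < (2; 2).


Minimal non-faces — 14 found among 7 rays, 7 max cones:

  {2,6}:  v_{2} + v_{6} = 0 ; sig = (2; —)
  {0,2}:  v_{0} + v_{2} = v_{1} ; sig = (2; 1)
  {1,2}:  v_{1} + v_{2} = v_{4} ; sig = (2; 1)
  {1,6}:  v_{1} + v_{6} = v_{0} ; sig = (2; 1)
  {2,3}:  v_{2} + v_{3} = v_{5} ; sig = (2; 1)
  {4,5}:  v_{4} + v_{5} = v_{6} ; sig = (2; 1)
  {4,6}:  v_{4} + v_{6} = v_{1} ; sig = (2; 1)
  {5,6}:  v_{5} + v_{6} = v_{3} ; sig = (2; 1)
  {0,4}:  v_{0} + v_{4} = 2·v_{1} ; sig = (2; 2)
  {1,5}:  v_{1} + v_{5} = 2·v_{6} ; sig = (2; 2)
  {3,4}:  v_{3} + v_{4} = 2·v_{6} ; sig = (2; 2)
  {0,5}:  v_{0} + v_{5} = 3·v_{6} ; sig = (2; 3)
  {1,3}:  v_{1} + v_{3} = 3·v_{6} ; sig = (2; 3)
  {0,3}:  v_{0} + v_{3} = 4·v_{6} ; sig = (2; 4)

Hence PRS(X_Σ) =
    |P|=2: 14 collections, coeffs (), (1), (1), (1), (1), (1), (1), (1), (2), (2), (2), (3), (3), (4)


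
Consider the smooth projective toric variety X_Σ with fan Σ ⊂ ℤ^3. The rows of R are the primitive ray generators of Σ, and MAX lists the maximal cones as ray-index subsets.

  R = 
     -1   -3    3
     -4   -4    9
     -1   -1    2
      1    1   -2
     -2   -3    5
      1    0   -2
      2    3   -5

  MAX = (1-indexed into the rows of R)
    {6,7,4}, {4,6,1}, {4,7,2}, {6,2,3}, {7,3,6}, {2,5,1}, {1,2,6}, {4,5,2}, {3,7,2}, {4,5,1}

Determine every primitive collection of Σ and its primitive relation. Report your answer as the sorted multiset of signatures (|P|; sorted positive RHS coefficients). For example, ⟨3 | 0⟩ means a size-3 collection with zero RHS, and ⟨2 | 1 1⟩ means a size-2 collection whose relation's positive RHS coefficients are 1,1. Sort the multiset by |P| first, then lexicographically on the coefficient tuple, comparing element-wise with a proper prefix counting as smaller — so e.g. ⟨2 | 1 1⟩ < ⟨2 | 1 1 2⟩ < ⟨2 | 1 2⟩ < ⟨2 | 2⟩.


Minimal non-faces — 9 found among 7 rays, 10 max cones:

  P={3,4}:  v_{3} + v_{4} = 0 — sig = ⟨2 | 0⟩
  P={5,7}:  v_{5} + v_{7} = 0 — sig = ⟨2 | 0⟩
  P={1,7}:  v_{1} + v_{7} = v_{6} — sig = ⟨2 | 1⟩
  P={5,6}:  v_{5} + v_{6} = v_{1} — sig = ⟨2 | 1⟩
  P={3,5}:  v_{3} + v_{5} = v_{2} + v_{6} — sig = ⟨2 | 1 1⟩
  P={1,3}:  v_{1} + v_{3} = v_{2} + 2·v_{6} — sig = ⟨2 | 1 2⟩
  P={2,4,6}:  v_{2} + v_{4} + v_{6} = v_{5} — sig = ⟨3 | 1⟩
  P={2,6,7}:  v_{2} + v_{6} + v_{7} = v_{3} — sig = ⟨3 | 1⟩
  P={1,2,4}:  v_{1} + v_{2} + v_{4} = 2·v_{5} — sig = ⟨3 | 2⟩

so the primitive-relation signature multiset is
    |P|=2: 6 collections, coeffs (), (), (1), (1), (1,1), (1,2)
    |P|=3: 3 collections, coeffs (1), (1), (2)


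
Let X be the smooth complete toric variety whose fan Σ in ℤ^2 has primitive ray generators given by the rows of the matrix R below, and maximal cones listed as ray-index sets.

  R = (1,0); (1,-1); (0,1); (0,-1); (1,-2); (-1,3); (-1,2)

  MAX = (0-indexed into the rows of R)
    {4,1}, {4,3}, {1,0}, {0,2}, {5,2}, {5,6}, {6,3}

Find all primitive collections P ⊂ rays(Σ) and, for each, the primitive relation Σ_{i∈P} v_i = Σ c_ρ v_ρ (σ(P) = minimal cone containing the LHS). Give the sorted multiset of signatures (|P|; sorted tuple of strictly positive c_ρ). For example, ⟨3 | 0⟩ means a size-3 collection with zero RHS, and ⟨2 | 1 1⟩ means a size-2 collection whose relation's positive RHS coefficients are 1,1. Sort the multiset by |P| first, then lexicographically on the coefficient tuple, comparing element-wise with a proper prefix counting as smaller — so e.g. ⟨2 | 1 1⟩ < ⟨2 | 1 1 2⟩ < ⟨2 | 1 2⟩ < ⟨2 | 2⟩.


Δ(Σ) — 7 vertices, 14 min non-faces:

  P = {2,3}:  v_{2} + v_{3} = 0  →  sig = ⟨2 | 0⟩
  P = {4,6}:  v_{4} + v_{6} = 0  →  sig = ⟨2 | 0⟩
  P = {0,3}:  v_{0} + v_{3} = v_{1}  →  sig = ⟨2 | 1⟩
  P = {1,2}:  v_{1} + v_{2} = v_{0}  →  sig = ⟨2 | 1⟩
  P = {1,3}:  v_{1} + v_{3} = v_{4}  →  sig = ⟨2 | 1⟩
  P = {1,6}:  v_{1} + v_{6} = v_{2}  →  sig = ⟨2 | 1⟩
  P = {2,4}:  v_{2} + v_{4} = v_{1}  →  sig = ⟨2 | 1⟩
  P = {2,6}:  v_{2} + v_{6} = v_{5}  →  sig = ⟨2 | 1⟩
  P = {3,5}:  v_{3} + v_{5} = v_{6}  →  sig = ⟨2 | 1⟩
  P = {4,5}:  v_{4} + v_{5} = v_{2}  →  sig = ⟨2 | 1⟩
  P = {0,4}:  v_{0} + v_{4} = 2·v_{1}  →  sig = ⟨2 | 2⟩
  P = {0,6}:  v_{0} + v_{6} = 2·v_{2}  →  sig = ⟨2 | 2⟩
  P = {1,5}:  v_{1} + v_{5} = 2·v_{2}  →  sig = ⟨2 | 2⟩
  P = {0,5}:  v_{0} + v_{5} = 3·v_{2}  →  sig = ⟨2 | 3⟩

so the primitive-relation signature multiset is
    |P|=2: 14 collections, coeffs (), (), (1), (1), (1), (1), (1), (1), (1), (1), (2), (2), (2), (3)


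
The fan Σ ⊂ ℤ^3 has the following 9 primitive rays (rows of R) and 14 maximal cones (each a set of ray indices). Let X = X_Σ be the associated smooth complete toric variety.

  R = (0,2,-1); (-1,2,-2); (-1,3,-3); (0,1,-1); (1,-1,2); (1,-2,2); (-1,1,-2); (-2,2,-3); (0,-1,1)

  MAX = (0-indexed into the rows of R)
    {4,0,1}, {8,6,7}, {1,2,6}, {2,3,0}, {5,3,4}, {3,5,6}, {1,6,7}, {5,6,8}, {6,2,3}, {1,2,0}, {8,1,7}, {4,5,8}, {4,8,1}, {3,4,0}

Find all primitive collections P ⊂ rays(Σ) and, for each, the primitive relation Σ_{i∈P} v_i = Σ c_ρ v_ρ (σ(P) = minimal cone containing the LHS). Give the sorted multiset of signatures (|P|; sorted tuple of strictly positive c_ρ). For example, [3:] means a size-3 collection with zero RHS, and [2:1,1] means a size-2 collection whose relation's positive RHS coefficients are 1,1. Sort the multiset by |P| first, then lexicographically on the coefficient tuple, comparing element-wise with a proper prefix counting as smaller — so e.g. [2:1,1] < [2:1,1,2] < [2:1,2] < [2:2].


Minimal non-faces — 16 found among 9 rays, 14 max cones:

  P={1,5}:  v_{1} + v_{5} = 0  ⟹  sig = [2:]
  P={3,8}:  v_{3} + v_{8} = 0  ⟹  sig = [2:]
  P={4,6}:  v_{4} + v_{6} = 0  ⟹  sig = [2:]
  P={0,6}:  v_{0} + v_{6} = v_{2}  ⟹  sig = [2:1]
  P={1,3}:  v_{1} + v_{3} = v_{2}  ⟹  sig = [2:1]
  P={2,4}:  v_{2} + v_{4} = v_{0}  ⟹  sig = [2:1]
  P={2,5}:  v_{2} + v_{5} = v_{3}  ⟹  sig = [2:1]
  P={2,8}:  v_{2} + v_{8} = v_{1}  ⟹  sig = [2:1]
  P={0,5}:  v_{0} + v_{5} = v_{3} + v_{4}  ⟹  sig = [2:1,1]
  P={0,8}:  v_{0} + v_{8} = v_{1} + v_{4}  ⟹  sig = [2:1,1]
  P={3,7}:  v_{3} + v_{7} = v_{1} + v_{6}  ⟹  sig = [2:1,1]
  P={4,7}:  v_{4} + v_{7} = v_{1} + v_{8}  ⟹  sig = [2:1,1]
  P={5,7}:  v_{5} + v_{7} = v_{6} + v_{8}  ⟹  sig = [2:1,1]
  P={2,7}:  v_{2} + v_{7} = 2·v_{1} + v_{6}  ⟹  sig = [2:1,2]
  P={0,7}:  v_{0} + v_{7} = 2·v_{1}  ⟹  sig = [2:2]
  P={1,6,8}:  v_{1} + v_{6} + v_{8} = v_{7}  ⟹  sig = [3:1]

Hence PRS(X_Σ) =
{ [2:] ×3,  [2:1] ×5,  [2:1,1] ×5,  [2:1,2],  [2:2],  [3:1] }


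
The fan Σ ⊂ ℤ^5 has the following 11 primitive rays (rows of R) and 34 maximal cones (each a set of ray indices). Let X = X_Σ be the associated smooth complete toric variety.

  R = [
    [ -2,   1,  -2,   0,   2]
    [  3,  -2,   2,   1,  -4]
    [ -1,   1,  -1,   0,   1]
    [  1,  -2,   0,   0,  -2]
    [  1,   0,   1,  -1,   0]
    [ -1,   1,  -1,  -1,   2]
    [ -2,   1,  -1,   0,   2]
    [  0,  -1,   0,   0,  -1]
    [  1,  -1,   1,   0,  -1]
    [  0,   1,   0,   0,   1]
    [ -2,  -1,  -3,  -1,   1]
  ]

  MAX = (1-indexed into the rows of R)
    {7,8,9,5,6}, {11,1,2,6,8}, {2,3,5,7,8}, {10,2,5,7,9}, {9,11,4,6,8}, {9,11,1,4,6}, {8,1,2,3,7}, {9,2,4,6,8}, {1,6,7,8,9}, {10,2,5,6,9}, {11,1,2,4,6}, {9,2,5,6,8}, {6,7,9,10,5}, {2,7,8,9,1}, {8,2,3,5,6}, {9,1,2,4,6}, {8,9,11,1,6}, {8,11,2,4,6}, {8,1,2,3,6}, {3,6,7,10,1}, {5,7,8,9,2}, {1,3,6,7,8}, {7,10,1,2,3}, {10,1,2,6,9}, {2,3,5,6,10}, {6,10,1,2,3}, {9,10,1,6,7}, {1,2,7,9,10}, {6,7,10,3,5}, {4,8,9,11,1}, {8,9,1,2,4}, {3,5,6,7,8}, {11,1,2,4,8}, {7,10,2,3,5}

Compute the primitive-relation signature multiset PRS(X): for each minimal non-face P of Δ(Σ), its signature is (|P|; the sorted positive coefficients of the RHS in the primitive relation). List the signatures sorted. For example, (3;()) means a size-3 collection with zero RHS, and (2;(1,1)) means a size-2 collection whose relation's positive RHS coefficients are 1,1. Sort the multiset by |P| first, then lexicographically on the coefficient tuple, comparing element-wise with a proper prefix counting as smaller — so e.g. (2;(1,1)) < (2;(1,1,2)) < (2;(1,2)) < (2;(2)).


The 15 primitive collections of Σ (r=11, n=5):

  P={3,9}:  v_{3} + v_{9} = 0 ; sig = (2;())
  P={8,10}:  v_{8} + v_{10} = 0 ; sig = (2;())
  P={1,5}:  v_{1} + v_{5} = v_{6} ; sig = (2;(1))
  P={4,7}:  v_{4} + v_{7} = v_{1} + v_{8} + v_{9} ; sig = (2;(1,1,1))
  P={10,11}:  v_{10} + v_{11} = v_{1} + v_{4} + v_{6} ; sig = (2;(1,1,1))
  P={3,4}:  v_{3} + v_{4} = v_{1} + v_{2} + v_{6} + v_{8} ; sig = (2;(1,1,1,1))
  P={4,10}:  v_{4} + v_{10} = v_{1} + v_{2} + v_{6} + v_{9} ; sig = (2;(1,1,1,1))
  P={4,5}:  v_{4} + v_{5} = v_{2} + 2·v_{6} + v_{8} + v_{9} ; sig = (2;(1,1,1,2))
  P={5,11}:  v_{5} + v_{11} = v_{4} + 2·v_{6} + v_{8} ; sig = (2;(1,1,2))
  P={7,11}:  v_{7} + v_{11} = 2·v_{1} + v_{6} + 2·v_{8} + v_{9} ; sig = (2;(1,1,2,2))
  P={3,11}:  v_{3} + v_{11} = 2·v_{1} + v_{2} + 2·v_{6} + 2·v_{8} ; sig = (2;(1,2,2,2))
  P={2,6,7}:  v_{2} + v_{6} + v_{7} = 0 ; sig = (3;())
  P={2,9,11}:  v_{2} + v_{9} + v_{11} = 2·v_{4} ; sig = (3;(2))
  P={1,4,6,8}:  v_{1} + v_{4} + v_{6} + v_{8} = v_{11} ; sig = (4;(1))
  P={1,2,6,8,9}:  v_{1} + v_{2} + v_{6} + v_{8} + v_{9} = v_{4} ; sig = (5;(1))

so the primitive-relation signature multiset is
{ (2;()) ×2,  (2;(1)),  (2;(1,1,1)) ×2,  (2;(1,1,1,1)) ×2,  (2;(1,1,1,2)),  (2;(1,1,2)),  (2;(1,1,2,2)),  (2;(1,2,2,2)),  (3;()),  (3;(2)),  (4;(1)),  (5;(1)) }


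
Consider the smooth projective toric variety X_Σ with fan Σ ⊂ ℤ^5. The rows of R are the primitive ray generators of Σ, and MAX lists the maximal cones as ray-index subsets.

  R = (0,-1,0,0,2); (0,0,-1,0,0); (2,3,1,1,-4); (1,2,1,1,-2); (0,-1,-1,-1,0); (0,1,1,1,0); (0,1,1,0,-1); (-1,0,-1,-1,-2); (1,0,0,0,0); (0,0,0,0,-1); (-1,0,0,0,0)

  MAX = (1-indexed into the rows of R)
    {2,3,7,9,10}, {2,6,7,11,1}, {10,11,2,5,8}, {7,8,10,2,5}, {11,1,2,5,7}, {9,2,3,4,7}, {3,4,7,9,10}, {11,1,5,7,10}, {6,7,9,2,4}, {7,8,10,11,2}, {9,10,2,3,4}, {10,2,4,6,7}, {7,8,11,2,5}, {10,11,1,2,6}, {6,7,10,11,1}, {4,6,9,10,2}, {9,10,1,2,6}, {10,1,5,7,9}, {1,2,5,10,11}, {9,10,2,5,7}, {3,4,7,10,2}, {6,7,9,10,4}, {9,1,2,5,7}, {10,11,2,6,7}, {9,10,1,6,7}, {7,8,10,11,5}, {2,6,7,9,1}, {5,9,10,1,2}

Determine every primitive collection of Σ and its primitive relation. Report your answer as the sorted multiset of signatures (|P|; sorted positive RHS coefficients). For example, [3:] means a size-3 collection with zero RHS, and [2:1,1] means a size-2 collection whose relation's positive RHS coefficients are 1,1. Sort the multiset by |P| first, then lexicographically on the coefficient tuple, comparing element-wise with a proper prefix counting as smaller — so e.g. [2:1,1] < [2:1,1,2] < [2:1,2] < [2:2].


Primitive collections (18):

  • {5,6}:  v_{5} + v_{6} = 0  so sig = [2:]
  • {9,11}:  v_{9} + v_{11} = 0  so sig = [2:]
  • {1,3}:  v_{1} + v_{3} = v_{4} + v_{9}  so sig = [2:1,1]
  • {1,4}:  v_{1} + v_{4} = v_{6} + v_{9}  so sig = [2:1,1]
  • {1,8}:  v_{1} + v_{8} = v_{5} + v_{11}  so sig = [2:1,1]
  • {3,11}:  v_{3} + v_{11} = v_{2} + v_{4} + v_{7} + v_{10}  so sig = [2:1,1,1,1]
  • {4,5}:  v_{4} + v_{5} = v_{2} + v_{7} + v_{9} + v_{10}  so sig = [2:1,1,1,1]
  • {4,11}:  v_{4} + v_{11} = v_{2} + v_{6} + v_{7} + v_{10}  so sig = [2:1,1,1,1]
  • {6,8}:  v_{6} + v_{8} = v_{2} + v_{7} + v_{10} + v_{11}  so sig = [2:1,1,1,1]
  • {8,9}:  v_{8} + v_{9} = v_{2} + v_{5} + v_{7} + v_{10}  so sig = [2:1,1,1,1]
  • {3,8}:  v_{3} + v_{8} = 3·v_{2} + 3·v_{7} + v_{9} + 3·v_{10}  so sig = [2:1,3,3,3]
  • {3,6}:  v_{3} + v_{6} = 2·v_{4}  so sig = [2:2]
  • {4,8}:  v_{4} + v_{8} = 2·v_{2} + 2·v_{7} + 2·v_{10}  so sig = [2:2,2,2]
  • {3,5}:  v_{3} + v_{5} = 2·v_{2} + 2·v_{7} + 2·v_{9} + 2·v_{10}  so sig = [2:2,2,2,2]
  • {1,2,7,10}:  v_{1} + v_{2} + v_{7} + v_{10} = 0  so sig = [4:]
  • {2,4,7,9,10}:  v_{2} + v_{4} + v_{7} + v_{9} + v_{10} = v_{3}  so sig = [5:1]
  • {2,5,7,10,11}:  v_{2} + v_{5} + v_{7} + v_{10} + v_{11} = v_{8}  so sig = [5:1]
  • {2,6,7,9,10}:  v_{2} + v_{6} + v_{7} + v_{9} + v_{10} = v_{4}  so sig = [5:1]

Sorted signature multiset PRS(X):
{ [2:] ×2,  [2:1,1] ×3,  [2:1,1,1,1] ×5,  [2:1,3,3,3],  [2:2],  [2:2,2,2],  [2:2,2,2,2],  [4:],  [5:1] ×3 }


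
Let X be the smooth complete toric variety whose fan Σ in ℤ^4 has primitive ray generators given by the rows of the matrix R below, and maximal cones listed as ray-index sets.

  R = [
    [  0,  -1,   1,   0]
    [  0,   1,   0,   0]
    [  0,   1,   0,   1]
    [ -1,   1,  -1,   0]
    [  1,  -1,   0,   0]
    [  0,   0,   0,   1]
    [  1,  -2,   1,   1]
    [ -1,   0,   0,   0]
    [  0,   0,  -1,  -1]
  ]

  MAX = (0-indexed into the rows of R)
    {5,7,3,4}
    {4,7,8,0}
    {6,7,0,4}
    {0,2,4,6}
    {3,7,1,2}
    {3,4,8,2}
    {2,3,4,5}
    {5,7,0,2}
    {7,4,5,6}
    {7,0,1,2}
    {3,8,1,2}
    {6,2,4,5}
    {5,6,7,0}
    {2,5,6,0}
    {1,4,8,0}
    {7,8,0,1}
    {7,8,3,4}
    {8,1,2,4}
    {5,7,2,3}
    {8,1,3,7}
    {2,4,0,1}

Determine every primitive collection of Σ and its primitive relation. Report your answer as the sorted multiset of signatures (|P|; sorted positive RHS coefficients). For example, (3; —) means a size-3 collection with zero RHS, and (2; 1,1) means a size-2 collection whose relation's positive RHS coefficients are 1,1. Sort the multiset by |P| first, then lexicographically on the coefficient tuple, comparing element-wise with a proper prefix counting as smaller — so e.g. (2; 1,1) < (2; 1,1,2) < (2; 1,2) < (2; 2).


Primitive collections (13):

  {0,3}:  v_{0} + v_{3} = v_{7}  so sig = (2; 1)
  {1,5}:  v_{1} + v_{5} = v_{2}  so sig = (2; 1)
  {5,8}:  v_{5} + v_{8} = v_{3} + v_{4}  so sig = (2; 1,1)
  {1,6}:  v_{1} + v_{6} = v_{0} + v_{2} + v_{4}  so sig = (2; 1,1,1)
  {3,6}:  v_{3} + v_{6} = v_{4} + v_{5} + v_{7}  so sig = (2; 1,1,1)
  {6,8}:  v_{6} + v_{8} = 2·v_{4} + v_{7}  so sig = (2; 1,2)
  {0,2,8}:  v_{0} + v_{2} + v_{8} = 0  so sig = (3; —)
  {1,4,7}:  v_{1} + v_{4} + v_{7} = 0  so sig = (3; —)
  {0,4,5}:  v_{0} + v_{4} + v_{5} = v_{6}  so sig = (3; 1)
  {2,4,7}:  v_{2} + v_{4} + v_{7} = v_{5}  so sig = (3; 1)
  {2,7,8}:  v_{2} + v_{7} + v_{8} = v_{3}  so sig = (3; 1)
  {1,3,4}:  v_{1} + v_{3} + v_{4} = v_{2} + v_{8}  so sig = (3; 1,1)
  {2,6,7}:  v_{2} + v_{6} + v_{7} = v_{0} + 2·v_{5}  so sig = (3; 1,2)

Sorted signature multiset PRS(X):
{ (2; 1) ×2,  (2; 1,1),  (2; 1,1,1) ×2,  (2; 1,2),  (3; —) ×2,  (3; 1) ×3,  (3; 1,1),  (3; 1,2) }


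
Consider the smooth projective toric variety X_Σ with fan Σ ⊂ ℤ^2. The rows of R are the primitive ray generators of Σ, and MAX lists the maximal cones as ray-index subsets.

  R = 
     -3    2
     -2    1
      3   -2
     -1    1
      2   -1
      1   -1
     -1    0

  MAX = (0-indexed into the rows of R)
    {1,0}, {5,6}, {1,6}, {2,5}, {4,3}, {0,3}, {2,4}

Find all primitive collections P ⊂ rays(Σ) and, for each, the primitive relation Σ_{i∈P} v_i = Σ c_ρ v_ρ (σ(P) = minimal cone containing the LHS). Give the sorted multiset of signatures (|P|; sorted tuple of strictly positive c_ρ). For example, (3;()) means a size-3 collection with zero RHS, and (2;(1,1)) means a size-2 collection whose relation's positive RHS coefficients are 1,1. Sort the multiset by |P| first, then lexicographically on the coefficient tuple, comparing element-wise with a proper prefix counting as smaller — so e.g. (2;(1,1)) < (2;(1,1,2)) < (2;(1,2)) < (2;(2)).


Σ has 14 primitive collections:

  P = {0,2}:  v_{0} + v_{2} = 0  →  sig = (2;())
  P = {1,4}:  v_{1} + v_{4} = 0  →  sig = (2;())
  P = {3,5}:  v_{3} + v_{5} = 0  →  sig = (2;())
  P = {0,4}:  v_{0} + v_{4} = v_{3}  →  sig = (2;(1))
  P = {0,5}:  v_{0} + v_{5} = v_{1}  →  sig = (2;(1))
  P = {1,2}:  v_{1} + v_{2} = v_{5}  →  sig = (2;(1))
  P = {1,3}:  v_{1} + v_{3} = v_{0}  →  sig = (2;(1))
  P = {1,5}:  v_{1} + v_{5} = v_{6}  →  sig = (2;(1))
  P = {2,3}:  v_{2} + v_{3} = v_{4}  →  sig = (2;(1))
  P = {3,6}:  v_{3} + v_{6} = v_{1}  →  sig = (2;(1))
  P = {4,5}:  v_{4} + v_{5} = v_{2}  →  sig = (2;(1))
  P = {4,6}:  v_{4} + v_{6} = v_{5}  →  sig = (2;(1))
  P = {0,6}:  v_{0} + v_{6} = 2·v_{1}  →  sig = (2;(2))
  P = {2,6}:  v_{2} + v_{6} = 2·v_{5}  →  sig = (2;(2))

Hence PRS(X_Σ) =
    |P|=2: 14 collections, coeffs (), (), (), (1), (1), (1), (1), (1), (1), (1), (1), (1), (2), (2)


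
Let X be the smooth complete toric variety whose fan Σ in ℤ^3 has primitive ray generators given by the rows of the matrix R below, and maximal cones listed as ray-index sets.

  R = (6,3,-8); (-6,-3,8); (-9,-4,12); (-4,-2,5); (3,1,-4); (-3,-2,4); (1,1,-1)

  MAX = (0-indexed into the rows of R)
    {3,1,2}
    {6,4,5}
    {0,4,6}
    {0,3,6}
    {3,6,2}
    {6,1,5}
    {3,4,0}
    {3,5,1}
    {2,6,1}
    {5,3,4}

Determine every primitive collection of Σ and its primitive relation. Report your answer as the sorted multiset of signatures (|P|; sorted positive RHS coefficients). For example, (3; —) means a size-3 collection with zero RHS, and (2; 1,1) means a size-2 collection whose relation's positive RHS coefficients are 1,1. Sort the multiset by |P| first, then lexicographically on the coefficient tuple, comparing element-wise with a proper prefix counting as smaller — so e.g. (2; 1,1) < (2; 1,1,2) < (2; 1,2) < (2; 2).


Δ(Σ) — 7 vertices, 9 min non-faces:

  P={0,1}:  v_{0} + v_{1} = 0  ⇒ sig = (2; —)
  P={0,5}:  v_{0} + v_{5} = v_{4}  ⇒ sig = (2; 1)
  P={1,4}:  v_{1} + v_{4} = v_{5}  ⇒ sig = (2; 1)
  P={2,4}:  v_{2} + v_{4} = v_{1}  ⇒ sig = (2; 1)
  P={0,2}:  v_{0} + v_{2} = v_{3} + v_{6}  ⇒ sig = (2; 1,1)
  P={2,5}:  v_{2} + v_{5} = 2·v_{1}  ⇒ sig = (2; 2)
  P={3,4,6}:  v_{3} + v_{4} + v_{6} = 0  ⇒ sig = (3; —)
  P={1,3,6}:  v_{1} + v_{3} + v_{6} = v_{2}  ⇒ sig = (3; 1)
  P={3,5,6}:  v_{3} + v_{5} + v_{6} = v_{1}  ⇒ sig = (3; 1)

Sorted signature multiset PRS(X):
    (2; —)
    (2; 1)
    (2; 1)
    (2; 1)
    (2; 1,1)
    (2; 2)
    (3; —)
    (3; 1)
    (3; 1)


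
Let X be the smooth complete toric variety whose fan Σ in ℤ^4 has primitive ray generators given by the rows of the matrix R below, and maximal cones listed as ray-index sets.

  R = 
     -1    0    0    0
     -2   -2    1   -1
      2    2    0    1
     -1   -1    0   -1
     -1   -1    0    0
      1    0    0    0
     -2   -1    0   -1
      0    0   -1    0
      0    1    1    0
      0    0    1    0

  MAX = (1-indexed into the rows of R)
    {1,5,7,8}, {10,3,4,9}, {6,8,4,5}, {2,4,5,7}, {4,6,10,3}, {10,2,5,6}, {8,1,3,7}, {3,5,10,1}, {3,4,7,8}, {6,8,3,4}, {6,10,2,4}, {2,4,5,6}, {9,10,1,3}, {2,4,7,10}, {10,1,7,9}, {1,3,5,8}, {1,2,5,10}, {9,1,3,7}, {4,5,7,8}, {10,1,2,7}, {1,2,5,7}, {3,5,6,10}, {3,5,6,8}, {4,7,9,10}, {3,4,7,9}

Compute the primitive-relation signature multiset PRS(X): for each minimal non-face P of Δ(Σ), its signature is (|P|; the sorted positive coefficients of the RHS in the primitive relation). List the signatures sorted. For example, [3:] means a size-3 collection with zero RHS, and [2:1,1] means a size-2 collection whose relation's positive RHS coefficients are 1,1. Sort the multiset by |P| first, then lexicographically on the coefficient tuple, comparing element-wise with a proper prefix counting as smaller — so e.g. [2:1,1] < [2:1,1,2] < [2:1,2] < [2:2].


|primitive collections| = 15. Relations:

  • {1,6}:  v_{1} + v_{6} = 0 — sig = [2:]
  • {8,10}:  v_{8} + v_{10} = 0 — sig = [2:]
  • {1,4}:  v_{1} + v_{4} = v_{7} — sig = [2:1]
  • {2,3}:  v_{2} + v_{3} = v_{10} — sig = [2:1]
  • {6,7}:  v_{6} + v_{7} = v_{4} — sig = [2:1]
  • {2,8}:  v_{2} + v_{8} = v_{4} + v_{5} — sig = [2:1,1]
  • {5,9}:  v_{5} + v_{9} = v_{1} + v_{10} — sig = [2:1,1]
  • {8,9}:  v_{8} + v_{9} = v_{3} + v_{7} — sig = [2:1,1]
  • {6,9}:  v_{6} + v_{9} = v_{3} + v_{4} + v_{10} — sig = [2:1,1,1]
  • {2,9}:  v_{2} + v_{9} = v_{7} + 2·v_{10} — sig = [2:1,2]
  • {3,4,5}:  v_{3} + v_{4} + v_{5} = 0 — sig = [3:]
  • {3,5,7}:  v_{3} + v_{5} + v_{7} = v_{1} — sig = [3:1]
  • {3,7,10}:  v_{3} + v_{7} + v_{10} = v_{9} — sig = [3:1]
  • {4,5,10}:  v_{4} + v_{5} + v_{10} = v_{2} — sig = [3:1]
  • {5,7,10}:  v_{5} + v_{7} + v_{10} = v_{1} + v_{2} — sig = [3:1,1]

Sorted signature multiset PRS(X):
    [2:]
    [2:]
    [2:1]
    [2:1]
    [2:1]
    [2:1,1]
    [2:1,1]
    [2:1,1]
    [2:1,1,1]
    [2:1,2]
    [3:]
    [3:1]
    [3:1]
    [3:1]
    [3:1,1]


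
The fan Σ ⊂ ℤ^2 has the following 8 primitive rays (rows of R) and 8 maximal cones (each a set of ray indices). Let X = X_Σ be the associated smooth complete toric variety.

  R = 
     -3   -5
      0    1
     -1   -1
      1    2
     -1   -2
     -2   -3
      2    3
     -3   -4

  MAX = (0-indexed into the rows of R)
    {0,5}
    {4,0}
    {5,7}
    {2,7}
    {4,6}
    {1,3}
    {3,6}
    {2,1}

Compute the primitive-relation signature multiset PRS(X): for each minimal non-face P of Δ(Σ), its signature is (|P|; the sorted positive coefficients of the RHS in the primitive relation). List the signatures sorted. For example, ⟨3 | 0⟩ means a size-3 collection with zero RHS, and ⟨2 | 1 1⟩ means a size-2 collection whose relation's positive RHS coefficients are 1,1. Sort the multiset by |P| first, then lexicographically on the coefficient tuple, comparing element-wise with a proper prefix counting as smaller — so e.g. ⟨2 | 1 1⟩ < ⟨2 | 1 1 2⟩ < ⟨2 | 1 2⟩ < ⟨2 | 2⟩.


Σ has 20 primitive collections:

  P = {3,4}:  v_{3} + v_{4} = 0 — sig = ⟨2 | 0⟩
  P = {5,6}:  v_{5} + v_{6} = 0 — sig = ⟨2 | 0⟩
  P = {0,1}:  v_{0} + v_{1} = v_{7} — sig = ⟨2 | 1⟩
  P = {0,3}:  v_{0} + v_{3} = v_{5} — sig = ⟨2 | 1⟩
  P = {0,6}:  v_{0} + v_{6} = v_{4} — sig = ⟨2 | 1⟩
  P = {1,4}:  v_{1} + v_{4} = v_{2} — sig = ⟨2 | 1⟩
  P = {2,3}:  v_{2} + v_{3} = v_{1} — sig = ⟨2 | 1⟩
  P = {2,4}:  v_{2} + v_{4} = v_{5} — sig = ⟨2 | 1⟩
  P = {2,5}:  v_{2} + v_{5} = v_{7} — sig = ⟨2 | 1⟩
  P = {2,6}:  v_{2} + v_{6} = v_{3} — sig = ⟨2 | 1⟩
  P = {3,5}:  v_{3} + v_{5} = v_{2} — sig = ⟨2 | 1⟩
  P = {4,5}:  v_{4} + v_{5} = v_{0} — sig = ⟨2 | 1⟩
  P = {6,7}:  v_{6} + v_{7} = v_{2} — sig = ⟨2 | 1⟩
  P = {0,2}:  v_{0} + v_{2} = 2·v_{5} — sig = ⟨2 | 2⟩
  P = {1,5}:  v_{1} + v_{5} = 2·v_{2} — sig = ⟨2 | 2⟩
  P = {1,6}:  v_{1} + v_{6} = 2·v_{3} — sig = ⟨2 | 2⟩
  P = {3,7}:  v_{3} + v_{7} = 2·v_{2} — sig = ⟨2 | 2⟩
  P = {4,7}:  v_{4} + v_{7} = 2·v_{5} — sig = ⟨2 | 2⟩
  P = {0,7}:  v_{0} + v_{7} = 3·v_{5} — sig = ⟨2 | 3⟩
  P = {1,7}:  v_{1} + v_{7} = 3·v_{2} — sig = ⟨2 | 3⟩

Hence PRS(X_Σ) =
    |P|=2: 20 collections, coeffs (), (), (1), (1), (1), (1), (1), (1), (1), (1), (1), (1), (1), (2), (2), (2), (2), (2), (3), (3)


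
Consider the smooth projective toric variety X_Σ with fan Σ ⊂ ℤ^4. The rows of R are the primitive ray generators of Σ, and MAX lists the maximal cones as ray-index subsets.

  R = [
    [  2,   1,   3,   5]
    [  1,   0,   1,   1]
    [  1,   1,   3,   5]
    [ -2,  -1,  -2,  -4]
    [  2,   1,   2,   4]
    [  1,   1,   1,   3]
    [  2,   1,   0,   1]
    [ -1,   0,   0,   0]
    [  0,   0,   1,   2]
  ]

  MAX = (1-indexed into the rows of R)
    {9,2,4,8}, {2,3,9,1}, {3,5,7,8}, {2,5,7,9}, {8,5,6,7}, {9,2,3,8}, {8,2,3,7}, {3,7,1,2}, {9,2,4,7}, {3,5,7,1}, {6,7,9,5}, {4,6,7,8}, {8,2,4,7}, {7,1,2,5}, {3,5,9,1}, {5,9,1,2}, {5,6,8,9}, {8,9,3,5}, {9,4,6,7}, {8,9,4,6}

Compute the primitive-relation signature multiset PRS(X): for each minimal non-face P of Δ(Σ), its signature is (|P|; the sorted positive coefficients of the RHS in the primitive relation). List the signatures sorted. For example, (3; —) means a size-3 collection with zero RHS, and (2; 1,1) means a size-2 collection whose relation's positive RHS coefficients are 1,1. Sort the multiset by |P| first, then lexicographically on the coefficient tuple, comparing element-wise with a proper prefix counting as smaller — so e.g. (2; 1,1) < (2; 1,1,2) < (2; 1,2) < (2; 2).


Primitive collections (12):

  P={4,5}:  v_{4} + v_{5} = 0 — sig = (2; —)
  P={1,8}:  v_{1} + v_{8} = v_{3} — sig = (2; 1)
  P={2,6}:  v_{2} + v_{6} = v_{5} — sig = (2; 1)
  P={1,4}:  v_{1} + v_{4} = v_{2} + v_{8} — sig = (2; 1,1)
  P={1,6}:  v_{1} + v_{6} = 2·v_{5} + v_{8} — sig = (2; 1,2)
  P={3,4}:  v_{3} + v_{4} = v_{2} + 2·v_{8} — sig = (2; 1,2)
  P={3,6}:  v_{3} + v_{6} = 2·v_{5} + 2·v_{8} — sig = (2; 2,2)
  P={2,5,8}:  v_{2} + v_{5} + v_{8} = v_{1} — sig = (3; 1)
  P={7,8,9}:  v_{7} + v_{8} + v_{9} = v_{6} — sig = (3; 1)
  P={3,7,9}:  v_{3} + v_{7} + v_{9} = 2·v_{5} + v_{8} — sig = (3; 1,2)
  P={1,7,9}:  v_{1} + v_{7} + v_{9} = 2·v_{5} — sig = (3; 2)
  P={2,3,5}:  v_{2} + v_{3} + v_{5} = 2·v_{1} — sig = (3; 2)

so the primitive-relation signature multiset is
[(2; —), (2; 1), (2; 1), (2; 1,1), (2; 1,2), (2; 1,2), (2; 2,2), (3; 1), (3; 1), (3; 1,2), (3; 2), (3; 2)]


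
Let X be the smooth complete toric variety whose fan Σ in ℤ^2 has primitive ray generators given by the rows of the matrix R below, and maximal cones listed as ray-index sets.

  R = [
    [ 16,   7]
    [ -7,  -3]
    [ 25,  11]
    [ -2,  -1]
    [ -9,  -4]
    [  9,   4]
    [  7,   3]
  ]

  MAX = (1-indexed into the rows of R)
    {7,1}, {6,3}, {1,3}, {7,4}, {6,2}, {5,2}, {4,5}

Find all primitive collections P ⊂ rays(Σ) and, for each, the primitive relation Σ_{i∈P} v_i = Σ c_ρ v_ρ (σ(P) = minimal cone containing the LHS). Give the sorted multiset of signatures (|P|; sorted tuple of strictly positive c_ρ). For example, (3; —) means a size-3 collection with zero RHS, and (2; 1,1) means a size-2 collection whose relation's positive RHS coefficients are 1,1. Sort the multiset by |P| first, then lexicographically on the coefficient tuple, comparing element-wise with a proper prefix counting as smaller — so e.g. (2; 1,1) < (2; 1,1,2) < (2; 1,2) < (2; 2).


14 minimal non-faces of Δ(Σ) (on 7 rays):

  P={2,7}:  v_{2} + v_{7} = 0  →  sig = (2; —)
  P={5,6}:  v_{5} + v_{6} = 0  →  sig = (2; —)
  P={1,2}:  v_{1} + v_{2} = v_{6}  →  sig = (2; 1)
  P={1,5}:  v_{1} + v_{5} = v_{7}  →  sig = (2; 1)
  P={1,6}:  v_{1} + v_{6} = v_{3}  →  sig = (2; 1)
  P={2,4}:  v_{2} + v_{4} = v_{5}  →  sig = (2; 1)
  P={3,5}:  v_{3} + v_{5} = v_{1}  →  sig = (2; 1)
  P={4,6}:  v_{4} + v_{6} = v_{7}  →  sig = (2; 1)
  P={5,7}:  v_{5} + v_{7} = v_{4}  →  sig = (2; 1)
  P={6,7}:  v_{6} + v_{7} = v_{1}  →  sig = (2; 1)
  P={3,4}:  v_{3} + v_{4} = v_{1} + v_{7}  →  sig = (2; 1,1)
  P={1,4}:  v_{1} + v_{4} = 2·v_{7}  →  sig = (2; 2)
  P={2,3}:  v_{2} + v_{3} = 2·v_{6}  →  sig = (2; 2)
  P={3,7}:  v_{3} + v_{7} = 2·v_{1}  →  sig = (2; 2)

Sorted signature multiset PRS(X):
[(2; —), (2; —), (2; 1), (2; 1), (2; 1), (2; 1), (2; 1), (2; 1), (2; 1), (2; 1), (2; 1,1), (2; 2), (2; 2), (2; 2)]


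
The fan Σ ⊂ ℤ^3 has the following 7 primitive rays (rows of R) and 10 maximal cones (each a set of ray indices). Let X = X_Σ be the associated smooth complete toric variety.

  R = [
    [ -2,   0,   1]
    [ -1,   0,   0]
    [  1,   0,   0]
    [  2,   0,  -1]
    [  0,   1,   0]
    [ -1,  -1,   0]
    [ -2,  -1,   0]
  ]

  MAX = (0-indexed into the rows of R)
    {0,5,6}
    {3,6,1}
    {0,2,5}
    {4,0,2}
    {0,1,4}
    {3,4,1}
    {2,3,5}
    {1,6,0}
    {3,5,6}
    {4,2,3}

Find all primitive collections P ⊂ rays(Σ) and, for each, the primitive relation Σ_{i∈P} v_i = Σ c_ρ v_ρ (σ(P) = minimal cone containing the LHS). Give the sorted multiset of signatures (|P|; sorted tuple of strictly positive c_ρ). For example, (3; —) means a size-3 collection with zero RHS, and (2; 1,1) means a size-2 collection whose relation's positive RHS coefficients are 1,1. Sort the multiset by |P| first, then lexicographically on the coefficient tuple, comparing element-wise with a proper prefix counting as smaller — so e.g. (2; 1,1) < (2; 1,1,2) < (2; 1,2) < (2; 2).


Minimal non-faces — 6 found among 7 rays, 10 max cones:

  • {0,3}:  v_{0} + v_{3} = 0  so sig = (2; —)
  • {1,2}:  v_{1} + v_{2} = 0  so sig = (2; —)
  • {1,5}:  v_{1} + v_{5} = v_{6}  so sig = (2; 1)
  • {2,6}:  v_{2} + v_{6} = v_{5}  so sig = (2; 1)
  • {4,5}:  v_{4} + v_{5} = v_{1}  so sig = (2; 1)
  • {4,6}:  v_{4} + v_{6} = 2·v_{1}  so sig = (2; 2)

Signatures (|P|; sorted positive RHS coefficients), sorted:
    |P|=2: 6 collections, coeffs (), (), (1), (1), (1), (2)


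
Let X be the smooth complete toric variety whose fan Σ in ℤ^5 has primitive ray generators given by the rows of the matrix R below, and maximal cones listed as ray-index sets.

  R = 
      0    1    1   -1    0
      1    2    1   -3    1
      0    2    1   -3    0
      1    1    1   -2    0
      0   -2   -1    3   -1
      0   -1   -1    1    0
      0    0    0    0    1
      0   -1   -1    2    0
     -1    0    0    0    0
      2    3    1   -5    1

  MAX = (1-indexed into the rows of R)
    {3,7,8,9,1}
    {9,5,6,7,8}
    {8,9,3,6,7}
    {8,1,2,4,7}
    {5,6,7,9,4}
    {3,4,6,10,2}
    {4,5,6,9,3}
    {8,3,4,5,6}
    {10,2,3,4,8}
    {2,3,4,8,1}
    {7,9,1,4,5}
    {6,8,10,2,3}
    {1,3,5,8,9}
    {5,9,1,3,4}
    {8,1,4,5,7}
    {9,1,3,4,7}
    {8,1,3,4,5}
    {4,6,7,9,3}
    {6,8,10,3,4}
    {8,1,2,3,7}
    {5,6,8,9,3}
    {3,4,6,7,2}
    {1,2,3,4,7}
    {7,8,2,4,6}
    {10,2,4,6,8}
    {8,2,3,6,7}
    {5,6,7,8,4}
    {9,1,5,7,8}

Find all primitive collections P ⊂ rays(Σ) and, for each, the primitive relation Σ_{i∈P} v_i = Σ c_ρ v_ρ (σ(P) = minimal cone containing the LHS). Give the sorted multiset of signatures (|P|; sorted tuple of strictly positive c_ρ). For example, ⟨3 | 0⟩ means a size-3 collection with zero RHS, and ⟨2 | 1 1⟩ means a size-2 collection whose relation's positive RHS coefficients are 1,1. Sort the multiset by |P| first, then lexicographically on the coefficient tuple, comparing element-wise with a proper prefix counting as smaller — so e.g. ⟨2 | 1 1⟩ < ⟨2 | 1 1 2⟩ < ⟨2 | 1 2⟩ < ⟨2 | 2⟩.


Primitive collections (11):

  P={1,6}:  v_{1} + v_{6} = 0  so sig = ⟨2 | 0⟩
  P={2,5}:  v_{2} + v_{5} = v_{4} + v_{8}  so sig = ⟨2 | 1 1⟩
  P={2,9}:  v_{2} + v_{9} = v_{3} + v_{7}  so sig = ⟨2 | 1 1⟩
  P={9,10}:  v_{9} + v_{10} = v_{2} + v_{3} + v_{6}  so sig = ⟨2 | 1 1 1⟩
  P={1,10}:  v_{1} + v_{10} = v_{2} + v_{3} + v_{4} + v_{8}  so sig = ⟨2 | 1 1 1 1⟩
  P={5,10}:  v_{5} + v_{10} = v_{3} + 2·v_{4} + v_{6} + 2·v_{8}  so sig = ⟨2 | 1 1 2 2⟩
  P={7,10}:  v_{7} + v_{10} = 2·v_{2} + v_{6}  so sig = ⟨2 | 1 2⟩
  P={3,5,7}:  v_{3} + v_{5} + v_{7} = 0  so sig = ⟨3 | 0⟩
  P={4,8,9}:  v_{4} + v_{8} + v_{9} = 0  so sig = ⟨3 | 0⟩
  P={3,4,7,8}:  v_{3} + v_{4} + v_{7} + v_{8} = v_{2}  so sig = ⟨4 | 1⟩
  P={2,3,4,6,8}:  v_{2} + v_{3} + v_{4} + v_{6} + v_{8} = v_{10}  so sig = ⟨5 | 1⟩

so the primitive-relation signature multiset is
    |P|=2: 7 collections, coeffs (), (1,1), (1,1), (1,1,1), (1,1,1,1), (1,1,2,2), (1,2)
    |P|=3: 2 collections, coeffs (), ()
    |P|=4: 1 collection, coeffs (1)
    |P|=5: 1 collection, coeffs (1)


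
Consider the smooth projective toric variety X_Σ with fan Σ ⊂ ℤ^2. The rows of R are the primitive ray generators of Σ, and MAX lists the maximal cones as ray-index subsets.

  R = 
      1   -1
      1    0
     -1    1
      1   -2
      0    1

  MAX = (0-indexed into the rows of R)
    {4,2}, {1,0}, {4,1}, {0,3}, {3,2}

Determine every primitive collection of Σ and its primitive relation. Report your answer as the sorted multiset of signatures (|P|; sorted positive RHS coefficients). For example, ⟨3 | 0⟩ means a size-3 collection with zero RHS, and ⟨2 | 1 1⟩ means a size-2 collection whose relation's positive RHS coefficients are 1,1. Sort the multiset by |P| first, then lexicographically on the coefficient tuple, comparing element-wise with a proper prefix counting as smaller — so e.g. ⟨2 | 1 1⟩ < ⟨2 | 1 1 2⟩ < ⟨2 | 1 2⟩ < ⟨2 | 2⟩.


The 5 primitive collections of Σ (r=5, n=2):

  P={0,2}:  v_{0} + v_{2} = 0  so sig = ⟨2 | 0⟩
  P={0,4}:  v_{0} + v_{4} = v_{1}  so sig = ⟨2 | 1⟩
  P={1,2}:  v_{1} + v_{2} = v_{4}  so sig = ⟨2 | 1⟩
  P={3,4}:  v_{3} + v_{4} = v_{0}  so sig = ⟨2 | 1⟩
  P={1,3}:  v_{1} + v_{3} = 2·v_{0}  so sig = ⟨2 | 2⟩

Sorted signature multiset PRS(X):
    ⟨2 | 0⟩
    ⟨2 | 1⟩
    ⟨2 | 1⟩
    ⟨2 | 1⟩
    ⟨2 | 2⟩


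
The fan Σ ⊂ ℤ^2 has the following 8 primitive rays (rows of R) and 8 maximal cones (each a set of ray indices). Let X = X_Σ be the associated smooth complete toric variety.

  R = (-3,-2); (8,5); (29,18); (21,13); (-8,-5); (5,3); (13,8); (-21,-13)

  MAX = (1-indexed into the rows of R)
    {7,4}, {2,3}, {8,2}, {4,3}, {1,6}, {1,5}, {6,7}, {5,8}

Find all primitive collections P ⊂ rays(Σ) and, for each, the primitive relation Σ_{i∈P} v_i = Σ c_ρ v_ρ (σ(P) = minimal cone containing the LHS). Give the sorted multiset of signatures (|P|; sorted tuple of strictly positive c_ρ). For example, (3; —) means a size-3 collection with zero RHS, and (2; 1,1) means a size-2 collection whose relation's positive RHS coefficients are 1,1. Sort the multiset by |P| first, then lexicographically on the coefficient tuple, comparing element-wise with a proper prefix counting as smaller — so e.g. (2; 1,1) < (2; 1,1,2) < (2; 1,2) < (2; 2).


20 minimal non-faces of Δ(Σ) (on 8 rays):

  P={2,5}:  v_{2} + v_{5} = 0 ; sig = (2; —)
  P={4,8}:  v_{4} + v_{8} = 0 ; sig = (2; —)
  P={1,2}:  v_{1} + v_{2} = v_{6} ; sig = (2; 1)
  P={2,4}:  v_{2} + v_{4} = v_{3} ; sig = (2; 1)
  P={2,6}:  v_{2} + v_{6} = v_{7} ; sig = (2; 1)
  P={2,7}:  v_{2} + v_{7} = v_{4} ; sig = (2; 1)
  P={3,5}:  v_{3} + v_{5} = v_{4} ; sig = (2; 1)
  P={3,8}:  v_{3} + v_{8} = v_{2} ; sig = (2; 1)
  P={4,5}:  v_{4} + v_{5} = v_{7} ; sig = (2; 1)
  P={5,6}:  v_{5} + v_{6} = v_{1} ; sig = (2; 1)
  P={5,7}:  v_{5} + v_{7} = v_{6} ; sig = (2; 1)
  P={7,8}:  v_{7} + v_{8} = v_{5} ; sig = (2; 1)
  P={1,4}:  v_{1} + v_{4} = v_{6} + v_{7} ; sig = (2; 1,1)
  P={3,6}:  v_{3} + v_{6} = v_{4} + v_{7} ; sig = (2; 1,1)
  P={1,3}:  v_{1} + v_{3} = 2·v_{7} ; sig = (2; 2)
  P={1,7}:  v_{1} + v_{7} = 2·v_{6} ; sig = (2; 2)
  P={3,7}:  v_{3} + v_{7} = 2·v_{4} ; sig = (2; 2)
  P={4,6}:  v_{4} + v_{6} = 2·v_{7} ; sig = (2; 2)
  P={6,8}:  v_{6} + v_{8} = 2·v_{5} ; sig = (2; 2)
  P={1,8}:  v_{1} + v_{8} = 3·v_{5} ; sig = (2; 3)

Signatures (|P|; sorted positive RHS coefficients), sorted:
    (2; —)
    (2; —)
    (2; 1)
    (2; 1)
    (2; 1)
    (2; 1)
    (2; 1)
    (2; 1)
    (2; 1)
    (2; 1)
    (2; 1)
    (2; 1)
    (2; 1,1)
    (2; 1,1)
    (2; 2)
    (2; 2)
    (2; 2)
    (2; 2)
    (2; 2)
    (2; 3)


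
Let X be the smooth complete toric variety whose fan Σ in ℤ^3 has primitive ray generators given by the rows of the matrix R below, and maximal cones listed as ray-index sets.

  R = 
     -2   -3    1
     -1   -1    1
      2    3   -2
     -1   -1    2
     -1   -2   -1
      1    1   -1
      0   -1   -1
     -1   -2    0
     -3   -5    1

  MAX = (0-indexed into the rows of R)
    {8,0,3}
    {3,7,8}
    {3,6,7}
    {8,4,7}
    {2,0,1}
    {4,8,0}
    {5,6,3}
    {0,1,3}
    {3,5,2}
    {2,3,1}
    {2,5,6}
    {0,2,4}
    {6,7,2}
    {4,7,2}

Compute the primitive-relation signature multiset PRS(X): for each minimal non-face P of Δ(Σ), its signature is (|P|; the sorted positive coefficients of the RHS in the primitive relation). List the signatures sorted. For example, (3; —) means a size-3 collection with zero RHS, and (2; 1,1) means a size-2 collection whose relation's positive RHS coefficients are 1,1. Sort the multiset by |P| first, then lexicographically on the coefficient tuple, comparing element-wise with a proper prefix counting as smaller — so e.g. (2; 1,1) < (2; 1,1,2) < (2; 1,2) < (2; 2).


18 collections generate NE(X_Σ); each relation:

  {1,5}:  v_{1} + v_{5} = 0 — sig = (2; —)
  {0,5}:  v_{0} + v_{5} = v_{7} — sig = (2; 1)
  {0,7}:  v_{0} + v_{7} = v_{8} — sig = (2; 1)
  {1,6}:  v_{1} + v_{6} = v_{7} — sig = (2; 1)
  {1,7}:  v_{1} + v_{7} = v_{0} — sig = (2; 1)
  {2,8}:  v_{2} + v_{8} = v_{4} — sig = (2; 1)
  {3,4}:  v_{3} + v_{4} = v_{0} — sig = (2; 1)
  {5,7}:  v_{5} + v_{7} = v_{6} — sig = (2; 1)
  {1,4}:  v_{1} + v_{4} = 2·v_{0} + v_{2} — sig = (2; 1,2)
  {4,5}:  v_{4} + v_{5} = v_{2} + 2·v_{7} — sig = (2; 1,2)
  {4,6}:  v_{4} + v_{6} = v_{2} + 3·v_{7} — sig = (2; 1,3)
  {0,6}:  v_{0} + v_{6} = 2·v_{7} — sig = (2; 2)
  {1,8}:  v_{1} + v_{8} = 2·v_{0} — sig = (2; 2)
  {5,8}:  v_{5} + v_{8} = 2·v_{7} — sig = (2; 2)
  {6,8}:  v_{6} + v_{8} = 3·v_{7} — sig = (2; 3)
  {2,3,7}:  v_{2} + v_{3} + v_{7} = 0 — sig = (3; —)
  {0,2,3}:  v_{0} + v_{2} + v_{3} = v_{1} — sig = (3; 1)
  {2,3,6}:  v_{2} + v_{3} + v_{6} = v_{5} — sig = (3; 1)

Sorted signature multiset PRS(X):
    (2; —)
    (2; 1)
    (2; 1)
    (2; 1)
    (2; 1)
    (2; 1)
    (2; 1)
    (2; 1)
    (2; 1,2)
    (2; 1,2)
    (2; 1,3)
    (2; 2)
    (2; 2)
    (2; 2)
    (2; 3)
    (3; —)
    (3; 1)
    (3; 1)
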